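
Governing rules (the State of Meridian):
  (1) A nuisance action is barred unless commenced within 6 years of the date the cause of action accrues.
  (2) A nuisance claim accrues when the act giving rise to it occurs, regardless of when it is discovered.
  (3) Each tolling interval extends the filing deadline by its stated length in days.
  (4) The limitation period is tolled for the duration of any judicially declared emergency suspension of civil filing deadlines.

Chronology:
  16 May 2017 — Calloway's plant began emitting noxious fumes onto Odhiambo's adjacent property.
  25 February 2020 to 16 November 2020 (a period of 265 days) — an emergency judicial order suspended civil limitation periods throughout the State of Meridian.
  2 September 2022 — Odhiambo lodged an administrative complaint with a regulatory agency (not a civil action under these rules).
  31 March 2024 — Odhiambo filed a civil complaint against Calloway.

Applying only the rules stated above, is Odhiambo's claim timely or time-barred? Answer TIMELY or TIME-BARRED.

TIME-BARRED

The limitation period began to run on 16 May 2017.
Adding the 6 years base period to 16 May 2017 gives a deadline of 16 May 2023, before any tolling.
The period was tolled for 265 days by the emergency suspension of filing deadlines (25 February 2020 to 16 November 2020), pushing the deadline to 5 February 2024.
Nothing else in the chronology tolls or restarts the period.
Odhiambo filed on 31 March 2024, after the 5 February 2024 deadline, so the action is time-barred.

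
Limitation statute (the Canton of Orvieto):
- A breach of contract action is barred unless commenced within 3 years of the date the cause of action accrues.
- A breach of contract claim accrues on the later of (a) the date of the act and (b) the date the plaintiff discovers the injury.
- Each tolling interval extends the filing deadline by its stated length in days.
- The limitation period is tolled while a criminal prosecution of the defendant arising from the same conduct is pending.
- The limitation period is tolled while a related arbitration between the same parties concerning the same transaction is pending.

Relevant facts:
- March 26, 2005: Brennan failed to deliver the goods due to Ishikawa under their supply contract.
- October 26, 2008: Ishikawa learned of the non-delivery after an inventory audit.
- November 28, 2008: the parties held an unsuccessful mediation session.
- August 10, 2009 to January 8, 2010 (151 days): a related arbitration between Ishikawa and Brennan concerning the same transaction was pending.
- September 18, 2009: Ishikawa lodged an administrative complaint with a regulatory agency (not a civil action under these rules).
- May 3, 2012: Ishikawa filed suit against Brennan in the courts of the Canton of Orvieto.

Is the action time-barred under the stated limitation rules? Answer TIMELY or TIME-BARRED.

TIME-BARRED

Because discovery on October 26, 2008 post-dates the March 26, 2005 act, accrual under the later-of rule falls on October 26, 2008.
3 years from October 26, 2008 is October 26, 2011.
The pending related arbitration from August 10, 2009 to January 8, 2010 tolled the period for 151 days, extending the deadline to March 25, 2012.
The other events in the timeline have no effect on the limitation period under the stated rules.
Filing on May 3, 2012 missed the March 25, 2012 deadline — the action is time-barred.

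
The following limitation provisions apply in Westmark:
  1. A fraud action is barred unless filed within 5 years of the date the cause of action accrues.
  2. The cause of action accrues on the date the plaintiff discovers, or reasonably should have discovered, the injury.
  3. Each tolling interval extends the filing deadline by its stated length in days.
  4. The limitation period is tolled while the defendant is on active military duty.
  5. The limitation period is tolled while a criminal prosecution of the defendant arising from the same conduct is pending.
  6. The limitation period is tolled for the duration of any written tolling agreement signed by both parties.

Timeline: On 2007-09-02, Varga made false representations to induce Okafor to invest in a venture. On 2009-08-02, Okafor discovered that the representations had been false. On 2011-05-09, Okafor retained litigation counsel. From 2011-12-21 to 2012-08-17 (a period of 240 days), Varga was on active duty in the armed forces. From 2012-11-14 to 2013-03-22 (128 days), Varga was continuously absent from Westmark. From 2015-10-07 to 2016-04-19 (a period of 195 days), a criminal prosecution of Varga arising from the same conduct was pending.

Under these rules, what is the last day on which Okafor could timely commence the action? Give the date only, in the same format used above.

Under the discovery rule, the claim accrued on 2009-08-02, when Okafor discovered the injury — not on the 2007-09-02 date of the underlying act.
The untolled deadline — 5 years after 2009-08-02 — is 2014-08-02.
The defendant's active military service from 2011-12-21 to 2012-08-17 tolled the period for 240 days, extending the deadline to 2015-03-30.
By the time the pending criminal prosecution began on 2015-10-07, the limitation period had already expired on 2015-03-30; that interval cannot revive it.
No stated provision tolls the period for the defendant's absence, so the interval from 2012-11-14 to 2013-03-22 has no effect on the deadline.
None of the other events listed affects the running of the period under the stated rules.

2015-03-30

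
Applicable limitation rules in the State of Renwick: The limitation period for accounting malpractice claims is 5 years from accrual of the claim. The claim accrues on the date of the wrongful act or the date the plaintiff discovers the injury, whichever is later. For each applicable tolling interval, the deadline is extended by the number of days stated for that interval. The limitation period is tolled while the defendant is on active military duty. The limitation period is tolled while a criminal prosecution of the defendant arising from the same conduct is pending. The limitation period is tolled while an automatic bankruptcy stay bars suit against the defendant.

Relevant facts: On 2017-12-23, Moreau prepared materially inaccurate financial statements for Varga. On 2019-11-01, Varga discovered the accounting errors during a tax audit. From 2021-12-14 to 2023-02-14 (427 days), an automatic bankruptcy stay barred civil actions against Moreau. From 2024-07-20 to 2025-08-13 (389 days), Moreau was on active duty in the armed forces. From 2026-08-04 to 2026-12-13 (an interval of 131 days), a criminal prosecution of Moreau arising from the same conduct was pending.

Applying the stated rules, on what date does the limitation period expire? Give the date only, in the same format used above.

2027-06-06

Taking the later of the act (2017-12-23) and discovery (2019-11-01), the claim accrued on 2019-11-01.
Adding the 5 years base period to 2019-11-01 gives a deadline of 2024-11-01, before any tolling.
The automatic bankruptcy stay from 2021-12-14 to 2023-02-14 tolled the period for 427 days, extending the deadline to 2026-01-02.
Because the defendant's active military service ran from 2024-07-20 to 2025-08-13, the deadline is extended by 389 days to 2027-01-26.
The pending criminal prosecution from 2026-08-04 to 2026-12-13 tolled the period for 131 days, extending the deadline to 2027-06-06.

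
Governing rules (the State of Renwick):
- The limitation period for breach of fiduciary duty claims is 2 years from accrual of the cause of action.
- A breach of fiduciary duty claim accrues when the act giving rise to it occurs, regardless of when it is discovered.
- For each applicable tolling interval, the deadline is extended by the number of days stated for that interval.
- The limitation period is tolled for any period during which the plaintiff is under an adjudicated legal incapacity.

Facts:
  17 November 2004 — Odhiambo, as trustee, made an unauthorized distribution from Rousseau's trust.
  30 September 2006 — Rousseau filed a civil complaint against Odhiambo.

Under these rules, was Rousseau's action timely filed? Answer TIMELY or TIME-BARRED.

The cause of action accrued on 17 November 2004, the date of the act.
2 years from 17 November 2004 is 17 November 2006.
Filing on 30 September 2006 beat the 17 November 2006 deadline — the action is timely.

TIMELY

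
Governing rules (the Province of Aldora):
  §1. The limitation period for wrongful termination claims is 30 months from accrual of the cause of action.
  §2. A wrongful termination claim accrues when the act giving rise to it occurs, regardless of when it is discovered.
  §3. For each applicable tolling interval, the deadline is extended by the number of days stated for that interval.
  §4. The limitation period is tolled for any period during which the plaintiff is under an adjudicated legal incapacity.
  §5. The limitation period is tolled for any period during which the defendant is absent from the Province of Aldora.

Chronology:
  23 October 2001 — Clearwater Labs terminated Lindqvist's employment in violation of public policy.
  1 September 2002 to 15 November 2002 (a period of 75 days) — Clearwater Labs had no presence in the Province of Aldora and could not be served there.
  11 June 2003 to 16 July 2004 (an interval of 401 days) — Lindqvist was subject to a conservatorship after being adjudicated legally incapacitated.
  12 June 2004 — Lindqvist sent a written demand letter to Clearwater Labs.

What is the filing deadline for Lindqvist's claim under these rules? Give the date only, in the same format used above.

12 August 2005

The claim accrued on 23 October 2001, when the wrongful act occurred.
30 months from 23 October 2001 is 23 April 2004.
The defendant's absence from the jurisdiction from 1 September 2002 to 15 November 2002 tolled the period for 75 days, extending the deadline to 7 July 2004.
The plaintiff's legal incapacity from 11 June 2003 to 16 July 2004 tolled the period for 401 days, extending the deadline to 12 August 2005.
Nothing else in the chronology tolls or restarts the period.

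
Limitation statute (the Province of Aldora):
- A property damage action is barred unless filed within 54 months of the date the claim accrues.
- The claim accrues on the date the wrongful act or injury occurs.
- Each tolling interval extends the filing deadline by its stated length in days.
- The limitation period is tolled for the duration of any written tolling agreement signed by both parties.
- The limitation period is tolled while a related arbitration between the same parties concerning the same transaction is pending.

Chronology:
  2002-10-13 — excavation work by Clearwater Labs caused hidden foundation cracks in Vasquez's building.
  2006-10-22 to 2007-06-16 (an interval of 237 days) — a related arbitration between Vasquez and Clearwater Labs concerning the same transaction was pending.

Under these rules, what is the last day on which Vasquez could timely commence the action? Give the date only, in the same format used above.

2007-12-06

The limitation period began to run on 2002-10-13.
Adding the 54 months base period to 2002-10-13 gives a deadline of 2007-04-13, before any tolling.
Because the pending related arbitration ran from 2006-10-22 to 2007-06-16, the deadline is extended by 237 days to 2007-12-06.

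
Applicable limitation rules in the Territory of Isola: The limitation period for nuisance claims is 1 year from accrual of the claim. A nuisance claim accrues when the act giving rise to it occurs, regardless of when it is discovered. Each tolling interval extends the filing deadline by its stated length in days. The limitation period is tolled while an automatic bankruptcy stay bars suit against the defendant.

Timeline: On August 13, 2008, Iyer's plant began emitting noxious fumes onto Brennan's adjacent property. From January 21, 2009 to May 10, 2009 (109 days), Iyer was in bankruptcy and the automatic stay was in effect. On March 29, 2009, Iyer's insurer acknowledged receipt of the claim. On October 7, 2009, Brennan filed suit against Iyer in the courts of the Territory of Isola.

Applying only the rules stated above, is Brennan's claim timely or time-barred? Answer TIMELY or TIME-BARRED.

TIMELY

The claim accrued on August 13, 2008, when the wrongful act occurred.
The untolled deadline — 1 year after August 13, 2008 — is August 13, 2009.
The period was tolled for 109 days by the automatic bankruptcy stay (January 21, 2009 to May 10, 2009), pushing the deadline to November 30, 2009.
The other events in the timeline have no effect on the limitation period under the stated rules.
Brennan filed on October 7, 2009, before the November 30, 2009 deadline, so the action is timely.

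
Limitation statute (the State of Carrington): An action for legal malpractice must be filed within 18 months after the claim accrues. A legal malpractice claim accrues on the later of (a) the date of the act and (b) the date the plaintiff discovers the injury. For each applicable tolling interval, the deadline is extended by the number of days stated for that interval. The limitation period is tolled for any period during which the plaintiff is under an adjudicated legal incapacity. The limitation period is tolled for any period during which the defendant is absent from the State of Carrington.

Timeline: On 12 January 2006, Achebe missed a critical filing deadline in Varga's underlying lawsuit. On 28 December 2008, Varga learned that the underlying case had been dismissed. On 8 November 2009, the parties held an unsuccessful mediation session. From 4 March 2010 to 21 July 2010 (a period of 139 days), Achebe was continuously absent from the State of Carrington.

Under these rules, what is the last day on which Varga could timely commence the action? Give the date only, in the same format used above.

14 November 2010

The claim accrued on 28 December 2008 — the later of the 12 January 2006 act and the 28 December 2008 discovery.
The untolled deadline — 18 months after 28 December 2008 — is 28 June 2010.
Because the defendant's absence from the jurisdiction ran from 4 March 2010 to 21 July 2010, the deadline is extended by 139 days to 14 November 2010.
The other events in the timeline have no effect on the limitation period under the stated rules.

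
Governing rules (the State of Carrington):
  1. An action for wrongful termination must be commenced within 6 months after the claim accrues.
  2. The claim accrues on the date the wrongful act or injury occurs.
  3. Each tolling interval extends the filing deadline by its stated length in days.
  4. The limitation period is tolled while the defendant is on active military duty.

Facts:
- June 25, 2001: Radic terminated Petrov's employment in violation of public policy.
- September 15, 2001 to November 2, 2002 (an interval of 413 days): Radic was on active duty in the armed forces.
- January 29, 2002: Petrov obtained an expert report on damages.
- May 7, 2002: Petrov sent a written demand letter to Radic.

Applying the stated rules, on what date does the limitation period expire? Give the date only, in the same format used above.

The limitation period began to run on June 25, 2001.
Adding the 6 months base period to June 25, 2001 gives a deadline of December 25, 2001, before any tolling.
Because the defendant's active military service ran from September 15, 2001 to November 2, 2002, the deadline is extended by 413 days to February 11, 2003.
The other events in the timeline have no effect on the limitation period under the stated rules.

February 11, 2003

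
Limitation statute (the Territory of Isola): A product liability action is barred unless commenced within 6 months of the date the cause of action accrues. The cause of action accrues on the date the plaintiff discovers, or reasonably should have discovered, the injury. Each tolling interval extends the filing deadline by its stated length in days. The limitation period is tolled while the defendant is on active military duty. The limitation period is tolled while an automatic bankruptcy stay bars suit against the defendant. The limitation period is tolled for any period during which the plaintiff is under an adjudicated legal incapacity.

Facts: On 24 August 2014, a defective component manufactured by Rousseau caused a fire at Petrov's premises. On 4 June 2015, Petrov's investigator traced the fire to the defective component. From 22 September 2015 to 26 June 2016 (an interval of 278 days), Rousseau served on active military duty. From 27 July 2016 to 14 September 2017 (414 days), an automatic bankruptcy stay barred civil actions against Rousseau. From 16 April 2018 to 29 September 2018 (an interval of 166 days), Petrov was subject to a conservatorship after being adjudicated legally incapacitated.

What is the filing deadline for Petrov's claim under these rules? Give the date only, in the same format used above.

26 October 2017

Under the discovery rule, the claim accrued on 4 June 2015, when Petrov discovered the injury — not on the 24 August 2014 date of the underlying act.
Adding the 6 months base period to 4 June 2015 gives a deadline of 4 December 2015, before any tolling.
The period was tolled for 278 days by the defendant's active military service (22 September 2015 to 26 June 2016), pushing the deadline to 7 September 2016.
The period was tolled for 414 days by the automatic bankruptcy stay (27 July 2016 to 14 September 2017), pushing the deadline to 26 October 2017.
By the time the plaintiff's legal incapacity began on 16 April 2018, the limitation period had already expired on 26 October 2017; that interval cannot revive it.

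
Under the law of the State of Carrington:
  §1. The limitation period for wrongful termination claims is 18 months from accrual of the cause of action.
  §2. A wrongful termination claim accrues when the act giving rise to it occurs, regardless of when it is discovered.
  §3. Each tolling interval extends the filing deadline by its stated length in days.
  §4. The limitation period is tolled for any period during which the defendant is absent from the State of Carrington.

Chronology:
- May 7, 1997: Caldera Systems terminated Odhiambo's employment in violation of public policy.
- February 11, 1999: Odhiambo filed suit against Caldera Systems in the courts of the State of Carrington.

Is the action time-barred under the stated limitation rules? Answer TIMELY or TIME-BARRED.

The claim accrued on May 7, 1997, when the wrongful act occurred.
The untolled deadline — 18 months after May 7, 1997 — is November 7, 1998.
Filing on February 11, 1999 missed the November 7, 1998 deadline — the action is time-barred.

TIME-BARRED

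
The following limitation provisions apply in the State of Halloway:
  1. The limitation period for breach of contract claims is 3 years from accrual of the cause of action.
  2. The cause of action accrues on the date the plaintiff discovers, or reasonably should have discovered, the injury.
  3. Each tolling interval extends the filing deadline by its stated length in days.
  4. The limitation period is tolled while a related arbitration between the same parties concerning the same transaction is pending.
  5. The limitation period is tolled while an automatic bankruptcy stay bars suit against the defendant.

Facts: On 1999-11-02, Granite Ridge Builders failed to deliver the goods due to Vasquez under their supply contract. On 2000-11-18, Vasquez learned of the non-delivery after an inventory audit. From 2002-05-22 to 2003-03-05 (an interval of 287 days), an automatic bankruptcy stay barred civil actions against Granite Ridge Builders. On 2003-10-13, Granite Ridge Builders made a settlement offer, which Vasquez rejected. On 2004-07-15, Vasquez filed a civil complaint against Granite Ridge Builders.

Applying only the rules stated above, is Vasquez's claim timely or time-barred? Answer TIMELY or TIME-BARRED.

TIMELY

Accrual is tied to discovery, so the period began on 2000-11-18 rather than on 1999-11-02 when the act occurred.
Adding the 3 years base period to 2000-11-18 gives a deadline of 2003-11-18, before any tolling.
The automatic bankruptcy stay from 2002-05-22 to 2003-03-05 tolled the period for 287 days, extending the deadline to 2004-08-31.
None of the other events listed affects the running of the period under the stated rules.
Filing on 2004-07-15 beat the 2004-08-31 deadline — the action is timely.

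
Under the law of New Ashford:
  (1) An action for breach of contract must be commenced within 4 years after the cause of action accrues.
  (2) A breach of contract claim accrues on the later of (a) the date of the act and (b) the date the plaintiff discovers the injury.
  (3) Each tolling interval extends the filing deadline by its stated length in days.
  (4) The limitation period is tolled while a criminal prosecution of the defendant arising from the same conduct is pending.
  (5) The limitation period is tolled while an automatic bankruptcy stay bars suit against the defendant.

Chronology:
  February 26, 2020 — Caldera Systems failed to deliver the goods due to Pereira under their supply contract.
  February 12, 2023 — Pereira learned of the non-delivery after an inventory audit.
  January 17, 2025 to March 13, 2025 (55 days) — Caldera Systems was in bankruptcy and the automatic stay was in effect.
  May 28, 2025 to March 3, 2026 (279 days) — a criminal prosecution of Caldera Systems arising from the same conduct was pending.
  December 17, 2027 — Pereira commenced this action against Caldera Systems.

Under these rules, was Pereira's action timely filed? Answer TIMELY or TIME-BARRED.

The claim accrued on February 12, 2023 — the later of the February 26, 2020 act and the February 12, 2023 discovery.
4 years from February 12, 2023 is February 12, 2027.
The period was tolled for 55 days by the automatic bankruptcy stay (January 17, 2025 to March 13, 2025), pushing the deadline to April 8, 2027.
The pending criminal prosecution from May 28, 2025 to March 3, 2026 tolled the period for 279 days, extending the deadline to January 12, 2028.
Filing on December 17, 2027 beat the January 12, 2028 deadline — the action is timely.

TIMELY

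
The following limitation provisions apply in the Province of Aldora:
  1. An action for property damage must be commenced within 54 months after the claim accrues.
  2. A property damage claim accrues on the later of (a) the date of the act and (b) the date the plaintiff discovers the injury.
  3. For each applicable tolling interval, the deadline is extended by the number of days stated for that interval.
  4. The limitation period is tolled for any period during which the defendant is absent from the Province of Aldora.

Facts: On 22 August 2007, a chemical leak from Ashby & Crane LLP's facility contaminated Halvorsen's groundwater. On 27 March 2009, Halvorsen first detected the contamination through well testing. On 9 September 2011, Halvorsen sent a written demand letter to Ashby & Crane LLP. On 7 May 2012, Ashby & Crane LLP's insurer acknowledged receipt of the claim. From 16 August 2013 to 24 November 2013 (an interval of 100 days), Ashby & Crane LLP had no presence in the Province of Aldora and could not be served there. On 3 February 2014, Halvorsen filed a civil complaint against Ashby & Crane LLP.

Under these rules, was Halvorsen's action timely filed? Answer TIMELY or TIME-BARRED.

Because discovery on 27 March 2009 post-dates the 22 August 2007 act, accrual under the later-of rule falls on 27 March 2009.
Adding the 54 months base period to 27 March 2009 gives a deadline of 27 September 2013, before any tolling.
Because the defendant's absence from the jurisdiction ran from 16 August 2013 to 24 November 2013, the deadline is extended by 100 days to 5 January 2014.
Nothing else in the chronology tolls or restarts the period.
The 3 February 2014 filing falls after the 5 January 2014 deadline; the claim is time-barred.

TIME-BARRED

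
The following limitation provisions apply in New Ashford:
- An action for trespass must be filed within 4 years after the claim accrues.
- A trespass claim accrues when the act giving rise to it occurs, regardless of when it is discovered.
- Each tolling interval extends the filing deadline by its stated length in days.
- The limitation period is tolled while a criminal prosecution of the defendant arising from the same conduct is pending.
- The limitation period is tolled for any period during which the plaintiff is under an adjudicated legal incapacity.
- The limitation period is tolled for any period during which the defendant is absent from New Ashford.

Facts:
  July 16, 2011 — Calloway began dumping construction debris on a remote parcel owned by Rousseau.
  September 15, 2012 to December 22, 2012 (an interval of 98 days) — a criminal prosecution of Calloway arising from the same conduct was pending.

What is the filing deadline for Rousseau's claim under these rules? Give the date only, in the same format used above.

October 22, 2015

The claim accrued on July 16, 2011, the date of the act.
The untolled deadline — 4 years after July 16, 2011 — is July 16, 2015.
The pending criminal prosecution from September 15, 2012 to December 22, 2012 tolled the period for 98 days, extending the deadline to October 22, 2015.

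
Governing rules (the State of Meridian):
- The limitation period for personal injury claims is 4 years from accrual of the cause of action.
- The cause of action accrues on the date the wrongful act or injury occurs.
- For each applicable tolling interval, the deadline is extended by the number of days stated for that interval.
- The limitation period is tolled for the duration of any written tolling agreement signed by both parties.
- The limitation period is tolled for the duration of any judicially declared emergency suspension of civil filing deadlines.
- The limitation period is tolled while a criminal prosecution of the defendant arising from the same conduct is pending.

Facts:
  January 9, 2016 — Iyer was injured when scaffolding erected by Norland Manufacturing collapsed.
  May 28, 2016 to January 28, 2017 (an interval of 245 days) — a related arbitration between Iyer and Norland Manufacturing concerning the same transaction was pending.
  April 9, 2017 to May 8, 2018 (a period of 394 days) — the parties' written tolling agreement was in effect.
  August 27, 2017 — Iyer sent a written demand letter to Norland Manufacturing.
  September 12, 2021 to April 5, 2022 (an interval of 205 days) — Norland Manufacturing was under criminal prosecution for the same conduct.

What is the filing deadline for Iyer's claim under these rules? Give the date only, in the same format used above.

The limitation period began to run on January 9, 2016.
Adding the 4 years base period to January 9, 2016 gives a deadline of January 9, 2020, before any tolling.
The period was tolled for 394 days by the written tolling agreement (April 9, 2017 to May 8, 2018), pushing the deadline to February 6, 2021.
By the time the pending criminal prosecution began on September 12, 2021, the limitation period had already expired on February 6, 2021; that interval cannot revive it.
No stated provision tolls the period for a pending arbitration, so the interval from May 28, 2016 to January 28, 2017 has no effect on the deadline.
The other events in the timeline have no effect on the limitation period under the stated rules.

February 6, 2021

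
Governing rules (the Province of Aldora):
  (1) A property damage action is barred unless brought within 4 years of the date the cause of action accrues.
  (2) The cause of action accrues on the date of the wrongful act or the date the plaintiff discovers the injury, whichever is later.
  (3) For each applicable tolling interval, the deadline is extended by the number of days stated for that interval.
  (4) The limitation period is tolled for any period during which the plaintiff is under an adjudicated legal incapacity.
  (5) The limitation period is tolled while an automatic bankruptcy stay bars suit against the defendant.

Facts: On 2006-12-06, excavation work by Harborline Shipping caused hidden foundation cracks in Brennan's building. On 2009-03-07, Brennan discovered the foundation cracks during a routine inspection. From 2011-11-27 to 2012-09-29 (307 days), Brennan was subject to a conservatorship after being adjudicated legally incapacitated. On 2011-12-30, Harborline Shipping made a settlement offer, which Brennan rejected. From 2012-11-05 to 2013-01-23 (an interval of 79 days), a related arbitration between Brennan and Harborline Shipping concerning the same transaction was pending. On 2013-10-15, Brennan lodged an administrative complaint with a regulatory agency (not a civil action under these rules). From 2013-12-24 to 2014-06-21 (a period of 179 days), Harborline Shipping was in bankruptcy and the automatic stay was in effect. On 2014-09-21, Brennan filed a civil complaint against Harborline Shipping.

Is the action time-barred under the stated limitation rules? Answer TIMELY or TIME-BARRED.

The claim accrued on 2009-03-07 — the later of the 2006-12-06 act and the 2009-03-07 discovery.
4 years from 2009-03-07 is 2013-03-07.
The period was tolled for 307 days by the plaintiff's legal incapacity (2011-11-27 to 2012-09-29), pushing the deadline to 2014-01-08.
The automatic bankruptcy stay from 2013-12-24 to 2014-06-21 tolled the period for 179 days, extending the deadline to 2014-07-06.
The pending related arbitration from 2012-11-05 to 2013-01-23 does not toll the period, because no stated rule makes a pending arbitration a tolling event.
Nothing else in the chronology tolls or restarts the period.
The 2014-09-21 filing falls after the 2014-07-06 deadline; the claim is time-barred.

TIME-BARRED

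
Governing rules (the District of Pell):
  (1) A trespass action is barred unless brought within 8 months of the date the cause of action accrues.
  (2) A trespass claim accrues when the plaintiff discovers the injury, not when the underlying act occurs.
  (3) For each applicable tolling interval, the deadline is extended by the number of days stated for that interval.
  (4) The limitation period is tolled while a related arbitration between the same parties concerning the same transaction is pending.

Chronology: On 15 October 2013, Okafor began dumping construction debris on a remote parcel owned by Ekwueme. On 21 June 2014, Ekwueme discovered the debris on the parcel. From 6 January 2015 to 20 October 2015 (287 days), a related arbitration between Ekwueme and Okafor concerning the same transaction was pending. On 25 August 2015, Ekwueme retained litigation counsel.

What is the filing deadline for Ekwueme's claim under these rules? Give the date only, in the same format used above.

5 December 2015

Under the discovery rule, the claim accrued on 21 June 2014, when Ekwueme discovered the injury — not on the 15 October 2013 date of the underlying act.
Adding the 8 months base period to 21 June 2014 gives a deadline of 21 February 2015, before any tolling.
The period was tolled for 287 days by the pending related arbitration (6 January 2015 to 20 October 2015), pushing the deadline to 5 December 2015.
Nothing else in the chronology tolls or restarts the period.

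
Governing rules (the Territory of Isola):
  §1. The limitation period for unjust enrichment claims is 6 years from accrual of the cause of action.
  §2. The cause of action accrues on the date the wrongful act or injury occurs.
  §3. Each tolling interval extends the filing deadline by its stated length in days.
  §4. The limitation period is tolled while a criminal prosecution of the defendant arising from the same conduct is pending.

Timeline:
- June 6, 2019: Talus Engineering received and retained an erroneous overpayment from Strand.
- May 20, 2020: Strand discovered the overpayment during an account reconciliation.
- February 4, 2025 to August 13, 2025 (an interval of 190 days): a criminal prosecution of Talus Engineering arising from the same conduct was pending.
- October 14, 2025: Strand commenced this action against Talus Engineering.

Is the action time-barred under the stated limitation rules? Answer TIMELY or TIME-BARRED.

The claim accrued on June 6, 2019, when the wrongful act occurred; under the stated occurrence rule the May 20, 2020 discovery does not delay accrual.
6 years from June 6, 2019 is June 6, 2025.
Because the pending criminal prosecution ran from February 4, 2025 to August 13, 2025, the deadline is extended by 190 days to December 13, 2025.
Strand filed on October 14, 2025, before the December 13, 2025 deadline, so the action is timely.

TIMELY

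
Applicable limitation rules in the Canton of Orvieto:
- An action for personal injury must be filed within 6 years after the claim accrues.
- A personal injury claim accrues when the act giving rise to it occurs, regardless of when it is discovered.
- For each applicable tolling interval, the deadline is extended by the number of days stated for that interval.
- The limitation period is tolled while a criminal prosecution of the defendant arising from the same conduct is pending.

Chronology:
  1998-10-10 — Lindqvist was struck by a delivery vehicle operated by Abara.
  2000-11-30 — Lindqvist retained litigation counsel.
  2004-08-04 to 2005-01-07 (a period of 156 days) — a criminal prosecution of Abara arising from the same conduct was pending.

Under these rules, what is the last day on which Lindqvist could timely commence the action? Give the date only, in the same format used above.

2005-03-15

The claim accrued on 1998-10-10, the date of the act.
6 years from 1998-10-10 is 2004-10-10.
The pending criminal prosecution from 2004-08-04 to 2005-01-07 tolled the period for 156 days, extending the deadline to 2005-03-15.
None of the other events listed affects the running of the period under the stated rules.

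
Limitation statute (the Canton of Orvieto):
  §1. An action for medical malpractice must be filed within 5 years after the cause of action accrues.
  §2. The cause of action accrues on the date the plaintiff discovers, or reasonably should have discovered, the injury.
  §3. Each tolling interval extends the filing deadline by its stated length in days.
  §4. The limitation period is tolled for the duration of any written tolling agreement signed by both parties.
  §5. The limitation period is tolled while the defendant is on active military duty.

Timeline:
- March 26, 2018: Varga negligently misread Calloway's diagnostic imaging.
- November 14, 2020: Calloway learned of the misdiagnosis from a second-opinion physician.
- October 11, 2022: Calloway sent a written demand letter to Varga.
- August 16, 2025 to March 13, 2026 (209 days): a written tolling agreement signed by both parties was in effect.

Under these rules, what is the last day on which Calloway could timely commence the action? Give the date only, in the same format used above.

The claim did not accrue until Calloway discovered the injury on November 14, 2020; the March 26, 2018 act date does not start the clock under the stated rule.
The untolled deadline — 5 years after November 14, 2020 — is November 14, 2025.
The written tolling agreement from August 16, 2025 to March 13, 2026 tolled the period for 209 days, extending the deadline to June 11, 2026.
Nothing else in the chronology tolls or restarts the period.

June 11, 2026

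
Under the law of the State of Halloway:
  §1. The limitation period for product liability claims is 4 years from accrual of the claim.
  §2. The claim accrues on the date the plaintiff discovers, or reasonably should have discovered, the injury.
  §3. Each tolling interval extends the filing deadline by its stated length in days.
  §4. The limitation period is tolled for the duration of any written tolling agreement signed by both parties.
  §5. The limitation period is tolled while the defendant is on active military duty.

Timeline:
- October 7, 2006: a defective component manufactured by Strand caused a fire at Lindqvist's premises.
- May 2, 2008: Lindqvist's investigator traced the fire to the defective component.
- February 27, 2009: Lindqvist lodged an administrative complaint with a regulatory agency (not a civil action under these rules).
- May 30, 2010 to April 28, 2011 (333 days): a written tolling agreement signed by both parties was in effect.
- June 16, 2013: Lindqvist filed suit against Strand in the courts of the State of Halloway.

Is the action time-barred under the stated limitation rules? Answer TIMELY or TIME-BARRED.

Accrual is tied to discovery, so the period began on May 2, 2008 rather than on October 7, 2006 when the act occurred.
The untolled deadline — 4 years after May 2, 2008 — is May 2, 2012.
The written tolling agreement from May 30, 2010 to April 28, 2011 tolled the period for 333 days, extending the deadline to March 31, 2013.
Nothing else in the chronology tolls or restarts the period.
Lindqvist filed on June 16, 2013, after the March 31, 2013 deadline, so the action is time-barred.

TIME-BARRED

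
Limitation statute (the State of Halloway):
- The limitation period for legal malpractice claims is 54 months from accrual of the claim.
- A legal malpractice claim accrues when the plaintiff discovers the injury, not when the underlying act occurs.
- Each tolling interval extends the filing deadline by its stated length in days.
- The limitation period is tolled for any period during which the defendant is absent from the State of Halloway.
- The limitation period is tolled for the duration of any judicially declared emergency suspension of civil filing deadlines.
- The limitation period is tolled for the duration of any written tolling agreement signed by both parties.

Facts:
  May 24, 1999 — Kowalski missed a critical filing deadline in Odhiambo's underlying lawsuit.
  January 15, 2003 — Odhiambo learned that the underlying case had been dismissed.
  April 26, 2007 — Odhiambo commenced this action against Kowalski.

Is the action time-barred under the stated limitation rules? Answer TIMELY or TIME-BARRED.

TIMELY

Under the discovery rule, the claim accrued on January 15, 2003, when Odhiambo discovered the injury — not on the May 24, 1999 date of the underlying act.
54 months from January 15, 2003 is July 15, 2007.
The April 26, 2007 filing precedes the July 15, 2007 deadline; the claim is timely.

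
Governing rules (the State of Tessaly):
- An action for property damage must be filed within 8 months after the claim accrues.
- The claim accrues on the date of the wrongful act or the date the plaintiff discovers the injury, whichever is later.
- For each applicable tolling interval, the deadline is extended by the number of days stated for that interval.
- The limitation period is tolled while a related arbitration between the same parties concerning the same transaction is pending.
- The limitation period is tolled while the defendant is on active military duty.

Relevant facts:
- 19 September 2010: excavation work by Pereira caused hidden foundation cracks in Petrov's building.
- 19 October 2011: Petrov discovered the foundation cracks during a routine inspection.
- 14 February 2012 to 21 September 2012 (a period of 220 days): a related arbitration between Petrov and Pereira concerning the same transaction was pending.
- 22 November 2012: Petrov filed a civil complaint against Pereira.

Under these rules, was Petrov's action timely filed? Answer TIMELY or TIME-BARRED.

TIMELY

Taking the later of the act (19 September 2010) and discovery (19 October 2011), the claim accrued on 19 October 2011.
The untolled deadline — 8 months after 19 October 2011 — is 19 June 2012.
The pending related arbitration from 14 February 2012 to 21 September 2012 tolled the period for 220 days, extending the deadline to 25 January 2013.
Filing on 22 November 2012 beat the 25 January 2013 deadline — the action is timely.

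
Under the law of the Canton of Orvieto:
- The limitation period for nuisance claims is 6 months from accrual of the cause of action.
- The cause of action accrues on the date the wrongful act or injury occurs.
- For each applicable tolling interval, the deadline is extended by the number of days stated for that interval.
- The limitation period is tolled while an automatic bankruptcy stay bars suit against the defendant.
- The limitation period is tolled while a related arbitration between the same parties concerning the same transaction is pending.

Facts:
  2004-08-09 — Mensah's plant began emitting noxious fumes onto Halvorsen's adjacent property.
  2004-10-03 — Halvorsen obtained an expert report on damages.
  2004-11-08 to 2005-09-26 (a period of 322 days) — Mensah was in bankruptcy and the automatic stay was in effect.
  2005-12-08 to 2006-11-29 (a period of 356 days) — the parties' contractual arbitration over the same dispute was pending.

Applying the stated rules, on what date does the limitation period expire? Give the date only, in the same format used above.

2006-12-19

The limitation period began to run on 2004-08-09.
The untolled deadline — 6 months after 2004-08-09 — is 2005-02-09.
The period was tolled for 322 days by the automatic bankruptcy stay (2004-11-08 to 2005-09-26), pushing the deadline to 2005-12-28.
Because the pending related arbitration ran from 2005-12-08 to 2006-11-29, the deadline is extended by 356 days to 2006-12-19.
None of the other events listed affects the running of the period under the stated rules.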